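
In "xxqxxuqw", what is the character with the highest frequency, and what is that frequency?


Input: 'xxqxxuqw'
Operation: tally each character
Counts: 'q':2, 'u':1, 'w':1, 'x':4
Maximum: 'x' appears 4 times


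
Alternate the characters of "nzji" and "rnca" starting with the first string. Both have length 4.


String 1: 'nzji'
String 2: 'rnca'
Operation: alternate characters
Pairs: 'n'+'r', 'z'+'n', 'j'+'c', 'i'+'a'
Result: nrznjcia


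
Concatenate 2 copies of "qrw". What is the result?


Input string: 'qrw'
Operation: repeat 2 times
Concatenation: 'qrw' + 'qrw'
Result: qrwqrw


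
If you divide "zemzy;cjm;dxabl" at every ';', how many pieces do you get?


Input string: 'zemzy;cjm;dxabl'
Delimiter: ';'
Split result: 'zemzy', 'cjm', 'dxabl'
Number of parts: 3


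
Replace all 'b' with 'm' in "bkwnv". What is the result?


Input string: 'bkwnv'
Operation: replace 'b' with 'm'
Positions of 'b': 0
After replacement: mkwnv


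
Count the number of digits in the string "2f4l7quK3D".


Input string: '2f4l7quK3D'
Operation: count digit characters (0-9)
Scan: '2'(digit), 'f', '4'(digit), 'l', '7'(digit), 'q', 'u', 'K', '3'(digit), 'D'
Digits found: 4
Result: 4


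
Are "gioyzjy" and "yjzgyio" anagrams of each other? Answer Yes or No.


String 1: 'gioyzjy' -> sorted: 'gijoyyz'
String 2: 'yjzgyio' -> sorted: 'gijoyyz'
Compare sorted forms: 'gijoyyz' == 'gijoyyz'
Anagram: Yes


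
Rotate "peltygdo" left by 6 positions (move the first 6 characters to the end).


Input: 'peltygdo', shift = 6
Operation: split at index 6 and swap parts
Front part s[0:6] = 'peltyg'
Back part s[6:] = 'do'
Rotated = back + front = 'do' + 'peltyg'
Result: dopeltyg


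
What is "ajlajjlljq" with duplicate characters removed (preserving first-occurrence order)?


Input: 'ajlajjlljq'
Operation: keep first occurrence of each character
Scan: s[0]='a' new -> keep; s[1]='j' new -> keep; s[2]='l' new -> keep; s[3]='a' seen -> skip; s[4]='j' seen -> skip; s[5]='j' seen -> skip; s[6]='l' seen -> skip; s[7]='l' seen -> skip; s[8]='j' seen -> skip; s[9]='q' new -> keep
Result: ajlq


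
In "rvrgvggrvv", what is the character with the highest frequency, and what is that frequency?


Input: 'rvrgvggrvv'
Operation: tally each character
Counts: 'g':3, 'r':3, 'v':4
Maximum: 'v' appears 4 times


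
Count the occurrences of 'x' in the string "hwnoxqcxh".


Input string: 'hwnoxqcxh'
Target character: 'x'
Scan each position: s[4]='x', s[7]='x'
Matches found at indices: 4, 7
Total: 2


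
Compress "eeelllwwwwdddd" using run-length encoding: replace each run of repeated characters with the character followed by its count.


Input: 'eeelllwwwwdddd'
Operation: identify consecutive runs
Runs: 'eee' -> e3, 'lll' -> l3, 'wwww' -> w4, 'dddd' -> d4
Encoded: e3l3w4d4


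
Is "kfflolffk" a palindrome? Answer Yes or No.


Input string: 'kfflolffk'
Reversed: 'kfflolffk'
Compare pairs: s[0]='k' vs s[8]='k' (match), s[1]='f' vs s[7]='f' (match), s[2]='f' vs s[6]='f' (match), s[3]='l' vs s[5]='l' (match)
Palindrome: Yes


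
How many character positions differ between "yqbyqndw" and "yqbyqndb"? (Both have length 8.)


String 1: 'yqbyqndw'
String 2: 'yqbyqndb'
Compare each position: pos 0: 'y'=='y', pos 1: 'q'=='q', pos 2: 'b'=='b', pos 3: 'y'=='y', pos 4: 'q'=='q', pos 5: 'n'=='n', pos 6: 'd'=='d', pos 7: 'w'!='b'
Differing positions: 1
Hamming distance: 1


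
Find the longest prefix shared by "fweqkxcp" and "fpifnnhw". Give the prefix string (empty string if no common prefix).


String 1: 'fweqkxcp'
String 2: 'fpifnnhw'
Compare position by position:
pos 0: 'f' vs 'f' match
pos 1: 'w' vs 'p' differ -> stop
Longest common prefix: "f" (length 1)


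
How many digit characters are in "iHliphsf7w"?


Input string: 'iHliphsf7w'
Operation: count digit characters (0-9)
Scan: 'i', 'H', 'l', 'i', 'p', 'h', 's', 'f', '7'(digit), 'w'
Digits found: 1
Result: 1


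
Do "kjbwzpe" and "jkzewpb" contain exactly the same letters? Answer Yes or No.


String 1: 'kjbwzpe' -> sorted: 'bejkpwz'
String 2: 'jkzewpb' -> sorted: 'bejkpwz'
Compare sorted forms: 'bejkpwz' == 'bejkpwz'
Anagram: Yes


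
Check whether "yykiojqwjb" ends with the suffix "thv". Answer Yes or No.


Input string: 'yykiojqwjb'
Suffix to check: 'thv'
Last 3 characters of input: 'wjb'
Match: False
Result: No


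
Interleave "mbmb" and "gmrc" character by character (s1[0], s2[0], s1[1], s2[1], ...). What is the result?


String 1: 'mbmb'
String 2: 'gmrc'
Operation: alternate characters
Pairs: 'm'+'g', 'b'+'m', 'm'+'r', 'b'+'c'
Result: mgbmmrbc


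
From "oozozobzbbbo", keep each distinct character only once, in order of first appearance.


Input: 'oozozobzbbbo'
Operation: keep first occurrence of each character
Scan: s[0]='o' new -> keep; s[1]='o' seen -> skip; s[2]='z' new -> keep; s[3]='o' seen -> skip; s[4]='z' seen -> skip; s[5]='o' seen -> skip; s[6]='b' new -> keep; s[7]='z' seen -> skip; s[8]='b' seen -> skip; s[9]='b' seen -> skip; s[10]='b' seen -> skip; s[11]='o' seen -> skip
Result: ozb


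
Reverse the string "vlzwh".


Input string: 'vlzwh'
Operation: reverse character order
Original order: 'v' -> 'l' -> 'z' -> 'w' -> 'h'
Reversed order: 'h' -> 'w' -> 'z' -> 'l' -> 'v'
Result: hwzlv


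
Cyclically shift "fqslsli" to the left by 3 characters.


Input: 'fqslsli', shift = 3
Operation: split at index 3 and swap parts
Front part s[0:3] = 'fqs'
Back part s[3:] = 'lsli'
Rotated = back + front = 'lsli' + 'fqs'
Result: lslifqs


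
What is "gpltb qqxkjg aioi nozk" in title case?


Input string: 'gpltb qqxkjg aioi nozk'
Operation: capitalize first letter of each word
Word transformations: 'gpltb'->'Gpltb', 'qqxkjg'->'Qqxkjg', 'aioi'->'Aioi', 'nozk'->'Nozk'
Result: Gpltb Qqxkjg Aioi Nozk


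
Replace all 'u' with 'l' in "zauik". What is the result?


Input string: 'zauik'
Operation: replace 'u' with 'l'
Positions of 'u': 2
After replacement: zalik


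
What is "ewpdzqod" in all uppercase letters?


Input string: 'ewpdzqod'
Operation: convert each letter to uppercase
Mapping: 'e'->'E', 'w'->'W', 'p'->'P', 'd'->'D', 'z'->'Z', 'q'->'Q', 'o'->'O', 'd'->'D'
Result: EWPDZQOD


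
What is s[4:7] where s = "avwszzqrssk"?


Input string: 'avwszzqrssk'
Operation: slice [4:7]
Extract characters: s[4]='z', s[5]='z', s[6]='q'
Result: zzq


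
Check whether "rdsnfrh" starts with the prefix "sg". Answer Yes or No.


Input string: 'rdsnfrh'
Prefix to check: 'sg'
First 2 characters of input: 'rd'
Match: False
Result: No


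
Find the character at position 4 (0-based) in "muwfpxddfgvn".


Input string: 'muwfpxddfgvn'
Operation: get character at index 4
Index mapping: s[0]='m', s[1]='u', s[2]='w', s[3]='f', s[4]='p'
Result: 'p'


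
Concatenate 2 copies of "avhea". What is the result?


Input string: 'avhea'
Operation: repeat 2 times
Concatenation: 'avhea' + 'avhea'
Result: avheaavhea


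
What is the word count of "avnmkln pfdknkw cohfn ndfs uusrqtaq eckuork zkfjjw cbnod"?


Input string: 'avnmkln pfdknkw cohfn ndfs uusrqtaq eckuork zkfjjw cbnod'
Operation: split by spaces
Words found: 'avnmkln', 'pfdknkw', 'cohfn', 'ndfs', 'uusrqtaq', 'eckuork', 'zkfjjw', 'cbnod'
Word count: 8


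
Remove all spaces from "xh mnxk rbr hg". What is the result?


Input string: 'xh mnxk rbr hg'
Operation: remove all spaces
Words: 'xh', 'mnxk', 'rbr', 'hg'
Join without spaces: xhmnxkrbrhg


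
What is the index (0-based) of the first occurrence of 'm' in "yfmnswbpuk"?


Input string: 'yfmnswbpuk'
Target: 'm'
Scanning left to right: s[0]='y', s[1]='f', s[2]='m'
First match at index: 2


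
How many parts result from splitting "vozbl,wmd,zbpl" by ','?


Input string: 'vozbl,wmd,zbpl'
Delimiter: ','
Split result: 'vozbl', 'wmd', 'zbpl'
Number of parts: 3


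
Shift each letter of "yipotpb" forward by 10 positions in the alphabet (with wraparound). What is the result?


Input: 'yipotpb', shift = 10
Operation: for each letter, (position + 10) mod 26
Mapping: 'y'(24+10=34, 34 mod 26=8)->'i', 'i'(8+10=18)->'s', 'p'(15+10=25)->'z', 'o'(14+10=24)->'y', 't'(19+10=29, 29 mod 26=3)->'d', 'p'(15+10=25)->'z', 'b'(1+10=11)->'l'
Result: iszydzl


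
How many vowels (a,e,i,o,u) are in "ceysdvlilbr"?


Input string: 'ceysdvlilbr'
Operation: count vowels (a, e, i, o, u)
Scan: s[0]='c', s[1]='e' (vowel), s[2]='y', s[3]='s', s[4]='d', s[5]='v', s[6]='l', s[7]='i' (vowel), s[8]='l', s[9]='b', s[10]='r'
Vowels found: 2
Result: 2


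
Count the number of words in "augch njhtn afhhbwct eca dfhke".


Input string: 'augch njhtn afhhbwct eca dfhke'
Operation: split by spaces
Words found: 'augch', 'njhtn', 'afhhbwct', 'eca', 'dfhke'
Word count: 5


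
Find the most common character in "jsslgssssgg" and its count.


Input: 'jsslgssssgg'
Operation: tally each character
Counts: 'g':3, 'j':1, 'l':1, 's':6
Maximum: 's' appears 6 times


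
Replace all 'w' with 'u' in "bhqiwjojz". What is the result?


Input string: 'bhqiwjojz'
Operation: replace 'w' with 'u'
Positions of 'w': 4
After replacement: bhqiujojz


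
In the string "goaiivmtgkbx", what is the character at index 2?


Input string: 'goaiivmtgkbx'
Operation: get character at index 2
Index mapping: s[0]='g', s[1]='o', s[2]='a'
Result: 'a'


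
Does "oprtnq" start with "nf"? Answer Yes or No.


Input string: 'oprtnq'
Prefix to check: 'nf'
First 2 characters of input: 'op'
Match: False
Result: No


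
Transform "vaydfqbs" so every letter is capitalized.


Input string: 'vaydfqbs'
Operation: convert each letter to uppercase
Mapping: 'v'->'V', 'a'->'A', 'y'->'Y', 'd'->'D', 'f'->'F', 'q'->'Q', 'b'->'B', 's'->'S'
Result: VAYDFQBS


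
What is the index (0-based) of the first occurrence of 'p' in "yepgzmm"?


Input string: 'yepgzmm'
Target: 'p'
Scanning left to right: s[0]='y', s[1]='e', s[2]='p'
First match at index: 2


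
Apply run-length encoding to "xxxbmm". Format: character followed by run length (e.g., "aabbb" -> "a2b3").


Input: 'xxxbmm'
Operation: identify consecutive runs
Runs: 'xxx' -> x3, 'b' -> b1, 'mm' -> m2
Encoded: x3b1m2


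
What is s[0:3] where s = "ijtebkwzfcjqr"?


Input string: 'ijtebkwzfcjqr'
Operation: slice [0:3]
Extract characters: s[0]='i', s[1]='j', s[2]='t'
Result: ijt


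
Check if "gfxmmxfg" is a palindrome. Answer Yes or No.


Input string: 'gfxmmxfg'
Reversed: 'gfxmmxfg'
Compare pairs: s[0]='g' vs s[7]='g' (match), s[1]='f' vs s[6]='f' (match), s[2]='x' vs s[5]='x' (match), s[3]='m' vs s[4]='m' (match)
Palindrome: Yes


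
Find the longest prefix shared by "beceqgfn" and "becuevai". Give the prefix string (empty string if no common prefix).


String 1: 'beceqgfn'
String 2: 'becuevai'
Compare position by position:
pos 0: 'b' vs 'b' match
pos 1: 'e' vs 'e' match
pos 2: 'c' vs 'c' match
pos 3: 'e' vs 'u' differ -> stop
Longest common prefix: "bec" (length 3)


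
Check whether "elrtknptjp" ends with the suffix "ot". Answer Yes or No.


Input string: 'elrtknptjp'
Suffix to check: 'ot'
Last 2 characters of input: 'jp'
Match: False
Result: No


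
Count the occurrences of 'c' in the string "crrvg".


Input string: 'crrvg'
Target character: 'c'
Scan each position: s[0]='c'
Matches found at indices: 0
Total: 1


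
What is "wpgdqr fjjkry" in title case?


Input string: 'wpgdqr fjjkry'
Operation: capitalize first letter of each word
Word transformations: 'wpgdqr'->'Wpgdqr', 'fjjkry'->'Fjjkry'
Result: Wpgdqr Fjjkry


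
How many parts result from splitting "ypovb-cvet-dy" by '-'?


Input string: 'ypovb-cvet-dy'
Delimiter: '-'
Split result: 'ypovb', 'cvet', 'dy'
Number of parts: 3


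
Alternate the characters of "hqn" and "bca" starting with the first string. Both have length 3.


String 1: 'hqn'
String 2: 'bca'
Operation: alternate characters
Pairs: 'h'+'b', 'q'+'c', 'n'+'a'
Result: hbqcna


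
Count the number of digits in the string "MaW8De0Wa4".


Input string: 'MaW8De0Wa4'
Operation: count digit characters (0-9)
Scan: 'M', 'a', 'W', '8'(digit), 'D', 'e', '0'(digit), 'W', 'a', '4'(digit)
Digits found: 3
Result: 3


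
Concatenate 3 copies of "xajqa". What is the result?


Input string: 'xajqa'
Operation: repeat 3 times
Concatenation: 'xajqa' + 'xajqa' + 'xajqa'
Result: xajqaxajqaxajqa


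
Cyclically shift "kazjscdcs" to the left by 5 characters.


Input: 'kazjscdcs', shift = 5
Operation: split at index 5 and swap parts
Front part s[0:5] = 'kazjs'
Back part s[5:] = 'cdcs'
Rotated = back + front = 'cdcs' + 'kazjs'
Result: cdcskazjs


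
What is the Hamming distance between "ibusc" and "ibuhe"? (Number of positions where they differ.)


String 1: 'ibusc'
String 2: 'ibuhe'
Compare each position: pos 0: 'i'=='i', pos 1: 'b'=='b', pos 2: 'u'=='u', pos 3: 's'!='h', pos 4: 'c'!='e'
Differing positions: 2
Hamming distance: 2


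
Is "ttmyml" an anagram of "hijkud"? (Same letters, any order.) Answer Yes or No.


String 1: 'hijkud' -> sorted: 'dhijku'
String 2: 'ttmyml' -> sorted: 'lmmtty'
Compare sorted forms: 'dhijku' != 'lmmtty'
Anagram: No


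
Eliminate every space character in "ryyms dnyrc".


Input string: 'ryyms dnyrc'
Operation: remove all spaces
Words: 'ryyms', 'dnyrc'
Join without spaces: ryymsdnyrc


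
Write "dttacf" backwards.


Input string: 'dttacf'
Operation: reverse character order
Original order: 'd' -> 't' -> 't' -> 'a' -> 'c' -> 'f'
Reversed order: 'f' -> 'c' -> 'a' -> 't' -> 't' -> 'd'
Result: fcattd


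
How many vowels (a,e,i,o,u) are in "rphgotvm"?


Input string: 'rphgotvm'
Operation: count vowels (a, e, i, o, u)
Scan: s[0]='r', s[1]='p', s[2]='h', s[3]='g', s[4]='o' (vowel), s[5]='t', s[6]='v', s[7]='m'
Vowels found: 1
Result: 1


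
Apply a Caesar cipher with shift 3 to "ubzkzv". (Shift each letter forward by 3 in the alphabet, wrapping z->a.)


Input: 'ubzkzv', shift = 3
Operation: for each letter, (position + 3) mod 26
Mapping: 'u'(20+3=23)->'x', 'b'(1+3=4)->'e', 'z'(25+3=28, 28 mod 26=2)->'c', 'k'(10+3=13)->'n', 'z'(25+3=28, 28 mod 26=2)->'c', 'v'(21+3=24)->'y'
Result: xecncy


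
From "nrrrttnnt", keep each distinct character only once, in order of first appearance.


Input: 'nrrrttnnt'
Operation: keep first occurrence of each character
Scan: s[0]='n' new -> keep; s[1]='r' new -> keep; s[2]='r' seen -> skip; s[3]='r' seen -> skip; s[4]='t' new -> keep; s[5]='t' seen -> skip; s[6]='n' seen -> skip; s[7]='n' seen -> skip; s[8]='t' seen -> skip
Result: nrt


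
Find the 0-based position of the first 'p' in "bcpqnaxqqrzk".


Input string: 'bcpqnaxqqrzk'
Target: 'p'
Scanning left to right: s[0]='b', s[1]='c', s[2]='p'
First match at index: 2


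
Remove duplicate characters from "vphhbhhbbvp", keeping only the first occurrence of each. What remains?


Input: 'vphhbhhbbvp'
Operation: keep first occurrence of each character
Scan: s[0]='v' new -> keep; s[1]='p' new -> keep; s[2]='h' new -> keep; s[3]='h' seen -> skip; s[4]='b' new -> keep; s[5]='h' seen -> skip; s[6]='h' seen -> skip; s[7]='b' seen -> skip; s[8]='b' seen -> skip; s[9]='v' seen -> skip; s[10]='p' seen -> skip
Result: vphb


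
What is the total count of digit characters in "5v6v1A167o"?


Input string: '5v6v1A167o'
Operation: count digit characters (0-9)
Scan: '5'(digit), 'v', '6'(digit), 'v', '1'(digit), 'A', '1'(digit), '6'(digit), '7'(digit), 'o'
Digits found: 6
Result: 6


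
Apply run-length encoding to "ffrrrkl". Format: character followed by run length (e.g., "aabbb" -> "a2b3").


Input: 'ffrrrkl'
Operation: identify consecutive runs
Runs: 'ff' -> f2, 'rrr' -> r3, 'k' -> k1, 'l' -> l1
Encoded: f2r3k1l1


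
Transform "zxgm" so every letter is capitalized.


Input string: 'zxgm'
Operation: convert each letter to uppercase
Mapping: 'z'->'Z', 'x'->'X', 'g'->'G', 'm'->'M'
Result: ZXGM


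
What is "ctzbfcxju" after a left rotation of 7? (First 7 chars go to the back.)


Input: 'ctzbfcxju', shift = 7
Operation: split at index 7 and swap parts
Front part s[0:7] = 'ctzbfcx'
Back part s[7:] = 'ju'
Rotated = back + front = 'ju' + 'ctzbfcx'
Result: juctzbfcx


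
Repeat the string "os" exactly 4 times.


Input string: 'os'
Operation: repeat 4 times
Concatenation: 'os' + 'os' + 'os' + 'os'
Result: osososos


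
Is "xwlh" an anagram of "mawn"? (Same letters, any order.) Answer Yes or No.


String 1: 'mawn' -> sorted: 'amnw'
String 2: 'xwlh' -> sorted: 'hlwx'
Compare sorted forms: 'amnw' != 'hlwx'
Anagram: No


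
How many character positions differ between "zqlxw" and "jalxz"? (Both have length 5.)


String 1: 'zqlxw'
String 2: 'jalxz'
Compare each position: pos 0: 'z'!='j', pos 1: 'q'!='a', pos 2: 'l'=='l', pos 3: 'x'=='x', pos 4: 'w'!='z'
Differing positions: 3
Hamming distance: 3


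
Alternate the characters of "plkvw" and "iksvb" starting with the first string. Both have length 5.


String 1: 'plkvw'
String 2: 'iksvb'
Operation: alternate characters
Pairs: 'p'+'i', 'l'+'k', 'k'+'s', 'v'+'v', 'w'+'b'
Result: pilkksvvwb


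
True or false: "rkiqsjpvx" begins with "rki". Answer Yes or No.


Input string: 'rkiqsjpvx'
Prefix to check: 'rki'
First 3 characters of input: 'rki'
Match: True
Result: Yes


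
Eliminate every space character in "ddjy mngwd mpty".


Input string: 'ddjy mngwd mpty'
Operation: remove all spaces
Words: 'ddjy', 'mngwd', 'mpty'
Join without spaces: ddjymngwdmpty


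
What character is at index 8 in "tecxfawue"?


Input string: 'tecxfawue'
Operation: get character at index 8
Index mapping: s[0]='t', s[1]='e', s[2]='c', s[3]='x', s[4]='f', s[5]='a', s[6]='w', s[7]='u', s[8]='e'
Result: 'e'


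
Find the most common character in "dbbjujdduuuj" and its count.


Input: 'dbbjujdduuuj'
Operation: tally each character
Counts: 'b':2, 'd':3, 'j':3, 'u':4
Maximum: 'u' appears 4 times


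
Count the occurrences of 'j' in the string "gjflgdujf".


Input string: 'gjflgdujf'
Target character: 'j'
Scan each position: s[1]='j', s[7]='j'
Matches found at indices: 1, 7
Total: 2


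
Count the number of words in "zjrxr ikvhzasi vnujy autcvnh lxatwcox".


Input string: 'zjrxr ikvhzasi vnujy autcvnh lxatwcox'
Operation: split by spaces
Words found: 'zjrxr', 'ikvhzasi', 'vnujy', 'autcvnh', 'lxatwcox'
Word count: 5


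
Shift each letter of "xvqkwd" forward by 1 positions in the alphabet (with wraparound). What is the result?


Input: 'xvqkwd', shift = 1
Operation: for each letter, (position + 1) mod 26
Mapping: 'x'(23+1=24)->'y', 'v'(21+1=22)->'w', 'q'(16+1=17)->'r', 'k'(10+1=11)->'l', 'w'(22+1=23)->'x', 'd'(3+1=4)->'e'
Result: ywrlxe


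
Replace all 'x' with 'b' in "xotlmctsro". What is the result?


Input string: 'xotlmctsro'
Operation: replace 'x' with 'b'
Positions of 'x': 0
After replacement: botlmctsro


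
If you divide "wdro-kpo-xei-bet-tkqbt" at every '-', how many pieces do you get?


Input string: 'wdro-kpo-xei-bet-tkqbt'
Delimiter: '-'
Split result: 'wdro', 'kpo', 'xei', 'bet', 'tkqbt'
Number of parts: 5


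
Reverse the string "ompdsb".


Input string: 'ompdsb'
Operation: reverse character order
Original order: 'o' -> 'm' -> 'p' -> 'd' -> 's' -> 'b'
Reversed order: 'b' -> 's' -> 'd' -> 'p' -> 'm' -> 'o'
Result: bsdpmo


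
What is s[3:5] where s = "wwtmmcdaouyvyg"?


Input string: 'wwtmmcdaouyvyg'
Operation: slice [3:5]
Extract characters: s[3]='m', s[4]='m'
Result: mm


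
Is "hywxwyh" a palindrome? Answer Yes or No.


Input string: 'hywxwyh'
Reversed: 'hywxwyh'
Compare pairs: s[0]='h' vs s[6]='h' (match), s[1]='y' vs s[5]='y' (match), s[2]='w' vs s[4]='w' (match)
Palindrome: Yes


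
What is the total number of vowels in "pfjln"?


Input string: 'pfjln'
Operation: count vowels (a, e, i, o, u)
Scan: s[0]='p', s[1]='f', s[2]='j', s[3]='l', s[4]='n'
Vowels found: 0
Result: 0


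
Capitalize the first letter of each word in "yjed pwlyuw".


Input string: 'yjed pwlyuw'
Operation: capitalize first letter of each word
Word transformations: 'yjed'->'Yjed', 'pwlyuw'->'Pwlyuw'
Result: Yjed Pwlyuw


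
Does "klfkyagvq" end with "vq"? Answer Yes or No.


Input string: 'klfkyagvq'
Suffix to check: 'vq'
Last 2 characters of input: 'vq'
Match: True
Result: Yes


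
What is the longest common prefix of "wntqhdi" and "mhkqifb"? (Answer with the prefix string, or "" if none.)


String 1: 'wntqhdi'
String 2: 'mhkqifb'
Compare position by position:
pos 0: 'w' vs 'm' differ -> stop
Longest common prefix: "" (length 0)


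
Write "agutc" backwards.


Input string: 'agutc'
Operation: reverse character order
Original order: 'a' -> 'g' -> 'u' -> 't' -> 'c'
Reversed order: 'c' -> 't' -> 'u' -> 'g' -> 'a'
Result: ctuga


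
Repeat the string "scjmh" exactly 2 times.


Input string: 'scjmh'
Operation: repeat 2 times
Concatenation: 'scjmh' + 'scjmh'
Result: scjmhscjmh


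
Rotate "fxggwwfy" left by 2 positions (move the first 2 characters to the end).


Input: 'fxggwwfy', shift = 2
Operation: split at index 2 and swap parts
Front part s[0:2] = 'fx'
Back part s[2:] = 'ggwwfy'
Rotated = back + front = 'ggwwfy' + 'fx'
Result: ggwwfyfx


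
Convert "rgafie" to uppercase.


Input string: 'rgafie'
Operation: convert each letter to uppercase
Mapping: 'r'->'R', 'g'->'G', 'a'->'A', 'f'->'F', 'i'->'I', 'e'->'E'
Result: RGAFIE


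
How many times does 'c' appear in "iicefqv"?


Input string: 'iicefqv'
Target character: 'c'
Scan each position: s[2]='c'
Matches found at indices: 2
Total: 1


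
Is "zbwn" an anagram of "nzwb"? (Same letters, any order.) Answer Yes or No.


String 1: 'nzwb' -> sorted: 'bnwz'
String 2: 'zbwn' -> sorted: 'bnwz'
Compare sorted forms: 'bnwz' == 'bnwz'
Anagram: Yes


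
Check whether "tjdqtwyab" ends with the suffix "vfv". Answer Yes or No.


Input string: 'tjdqtwyab'
Suffix to check: 'vfv'
Last 3 characters of input: 'yab'
Match: False
Result: No


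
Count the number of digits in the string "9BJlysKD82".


Input string: '9BJlysKD82'
Operation: count digit characters (0-9)
Scan: '9'(digit), 'B', 'J', 'l', 'y', 's', 'K', 'D', '8'(digit), '2'(digit)
Digits found: 3
Result: 3


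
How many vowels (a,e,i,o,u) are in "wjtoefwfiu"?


Input string: 'wjtoefwfiu'
Operation: count vowels (a, e, i, o, u)
Scan: s[0]='w', s[1]='j', s[2]='t', s[3]='o' (vowel), s[4]='e' (vowel), s[5]='f', s[6]='w', s[7]='f', s[8]='i' (vowel), s[9]='u' (vowel)
Vowels found: 4
Result: 4


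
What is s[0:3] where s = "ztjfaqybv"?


Input string: 'ztjfaqybv'
Operation: slice [0:3]
Extract characters: s[0]='z', s[1]='t', s[2]='j'
Result: ztj


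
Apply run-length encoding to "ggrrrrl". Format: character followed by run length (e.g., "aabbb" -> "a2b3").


Input: 'ggrrrrl'
Operation: identify consecutive runs
Runs: 'gg' -> g2, 'rrrr' -> r4, 'l' -> l1
Encoded: g2r4l1


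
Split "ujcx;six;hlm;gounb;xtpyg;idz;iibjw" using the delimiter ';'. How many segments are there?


Input string: 'ujcx;six;hlm;gounb;xtpyg;idz;iibjw'
Delimiter: ';'
Split result: 'ujcx', 'six', 'hlm', 'gounb', 'xtpyg', 'idz', 'iibjw'
Number of parts: 7


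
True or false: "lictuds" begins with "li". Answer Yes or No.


Input string: 'lictuds'
Prefix to check: 'li'
First 2 characters of input: 'li'
Match: True
Result: Yes


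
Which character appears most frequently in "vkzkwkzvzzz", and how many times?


Input: 'vkzkwkzvzzz'
Operation: tally each character
Counts: 'k':3, 'v':2, 'w':1, 'z':5
Maximum: 'z' appears 5 times


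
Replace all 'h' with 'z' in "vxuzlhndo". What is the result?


Input string: 'vxuzlhndo'
Operation: replace 'h' with 'z'
Positions of 'h': 5
After replacement: vxuzlzndo


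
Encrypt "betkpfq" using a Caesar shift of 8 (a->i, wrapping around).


Input: 'betkpfq', shift = 8
Operation: for each letter, (position + 8) mod 26
Mapping: 'b'(1+8=9)->'j', 'e'(4+8=12)->'m', 't'(19+8=27, 27 mod 26=1)->'b', 'k'(10+8=18)->'s', 'p'(15+8=23)->'x', 'f'(5+8=13)->'n', 'q'(16+8=24)->'y'
Result: jmbsxny


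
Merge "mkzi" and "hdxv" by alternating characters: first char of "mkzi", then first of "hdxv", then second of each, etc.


String 1: 'mkzi'
String 2: 'hdxv'
Operation: alternate characters
Pairs: 'm'+'h', 'k'+'d', 'z'+'x', 'i'+'v'
Result: mhkdzxiv


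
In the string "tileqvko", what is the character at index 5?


Input string: 'tileqvko'
Operation: get character at index 5
Index mapping: s[0]='t', s[1]='i', s[2]='l', s[3]='e', s[4]='q', s[5]='v'
Result: 'v'


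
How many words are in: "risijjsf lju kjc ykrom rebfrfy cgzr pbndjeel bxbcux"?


Input string: 'risijjsf lju kjc ykrom rebfrfy cgzr pbndjeel bxbcux'
Operation: split by spaces
Words found: 'risijjsf', 'lju', 'kjc', 'ykrom', 'rebfrfy', 'cgzr', 'pbndjeel', 'bxbcux'
Word count: 8


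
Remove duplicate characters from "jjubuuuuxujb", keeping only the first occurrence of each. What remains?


Input: 'jjubuuuuxujb'
Operation: keep first occurrence of each character
Scan: s[0]='j' new -> keep; s[1]='j' seen -> skip; s[2]='u' new -> keep; s[3]='b' new -> keep; s[4]='u' seen -> skip; s[5]='u' seen -> skip; s[6]='u' seen -> skip; s[7]='u' seen -> skip; s[8]='x' new -> keep; s[9]='u' seen -> skip; s[10]='j' seen -> skip; s[11]='b' seen -> skip
Result: jubx


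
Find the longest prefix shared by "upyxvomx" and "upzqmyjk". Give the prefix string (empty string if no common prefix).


String 1: 'upyxvomx'
String 2: 'upzqmyjk'
Compare position by position:
pos 0: 'u' vs 'u' match
pos 1: 'p' vs 'p' match
pos 2: 'y' vs 'z' differ -> stop
Longest common prefix: "up" (length 2)


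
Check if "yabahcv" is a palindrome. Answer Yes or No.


Input string: 'yabahcv'
Reversed: 'vchabay'
Compare pairs: s[0]='y' vs s[6]='v' (mismatch), s[1]='a' vs s[5]='c' (mismatch), s[2]='b' vs s[4]='h' (mismatch)
Palindrome: No


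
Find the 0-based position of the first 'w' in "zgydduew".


Input string: 'zgydduew'
Target: 'w'
Scanning left to right: s[0]='z', s[1]='g', s[2]='y', s[3]='d', s[4]='d', s[5]='u', s[6]='e', s[7]='w'
First match at index: 7


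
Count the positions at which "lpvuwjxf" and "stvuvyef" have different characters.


String 1: 'lpvuwjxf'
String 2: 'stvuvyef'
Compare each position: pos 0: 'l'!='s', pos 1: 'p'!='t', pos 2: 'v'=='v', pos 3: 'u'=='u', pos 4: 'w'!='v', pos 5: 'j'!='y', pos 6: 'x'!='e', pos 7: 'f'=='f'
Differing positions: 5
Hamming distance: 5


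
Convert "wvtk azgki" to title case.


Input string: 'wvtk azgki'
Operation: capitalize first letter of each word
Word transformations: 'wvtk'->'Wvtk', 'azgki'->'Azgki'
Result: Wvtk Azgki


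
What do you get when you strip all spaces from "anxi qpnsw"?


Input string: 'anxi qpnsw'
Operation: remove all spaces
Words: 'anxi', 'qpnsw'
Join without spaces: anxiqpnsw


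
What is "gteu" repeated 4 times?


Input string: 'gteu'
Operation: repeat 4 times
Concatenation: 'gteu' + 'gteu' + 'gteu' + 'gteu'
Result: gteugteugteugteu


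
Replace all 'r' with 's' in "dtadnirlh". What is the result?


Input string: 'dtadnirlh'
Operation: replace 'r' with 's'
Positions of 'r': 6
After replacement: dtadnislh


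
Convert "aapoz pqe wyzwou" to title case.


Input string: 'aapoz pqe wyzwou'
Operation: capitalize first letter of each word
Word transformations: 'aapoz'->'Aapoz', 'pqe'->'Pqe', 'wyzwou'->'Wyzwou'
Result: Aapoz Pqe Wyzwou


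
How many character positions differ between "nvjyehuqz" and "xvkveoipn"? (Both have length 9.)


String 1: 'nvjyehuqz'
String 2: 'xvkveoipn'
Compare each position: pos 0: 'n'!='x', pos 1: 'v'=='v', pos 2: 'j'!='k', pos 3: 'y'!='v', pos 4: 'e'=='e', pos 5: 'h'!='o', pos 6: 'u'!='i', pos 7: 'q'!='p', pos 8: 'z'!='n'
Differing positions: 7
Hamming distance: 7


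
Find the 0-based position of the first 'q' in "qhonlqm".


Input string: 'qhonlqm'
Target: 'q'
Scanning left to right: s[0]='q'
First match at index: 0


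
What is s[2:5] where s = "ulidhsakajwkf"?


Input string: 'ulidhsakajwkf'
Operation: slice [2:5]
Extract characters: s[2]='i', s[3]='d', s[4]='h'
Result: idh


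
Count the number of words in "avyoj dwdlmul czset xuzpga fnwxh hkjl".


Input string: 'avyoj dwdlmul czset xuzpga fnwxh hkjl'
Operation: split by spaces
Words found: 'avyoj', 'dwdlmul', 'czset', 'xuzpga', 'fnwxh', 'hkjl'
Word count: 6


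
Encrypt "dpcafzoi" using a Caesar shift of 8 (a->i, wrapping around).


Input: 'dpcafzoi', shift = 8
Operation: for each letter, (position + 8) mod 26
Mapping: 'd'(3+8=11)->'l', 'p'(15+8=23)->'x', 'c'(2+8=10)->'k', 'a'(0+8=8)->'i', 'f'(5+8=13)->'n', 'z'(25+8=33, 33 mod 26=7)->'h', 'o'(14+8=22)->'w', 'i'(8+8=16)->'q'
Result: lxkinhwq


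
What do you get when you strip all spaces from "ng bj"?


Input string: 'ng bj'
Operation: remove all spaces
Words: 'ng', 'bj'
Join without spaces: ngbj


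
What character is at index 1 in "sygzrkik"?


Input string: 'sygzrkik'
Operation: get character at index 1
Index mapping: s[0]='s', s[1]='y'
Result: 'y'


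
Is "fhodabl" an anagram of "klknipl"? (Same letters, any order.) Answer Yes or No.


String 1: 'klknipl' -> sorted: 'ikkllnp'
String 2: 'fhodabl' -> sorted: 'abdfhlo'
Compare sorted forms: 'ikkllnp' != 'abdfhlo'
Anagram: No


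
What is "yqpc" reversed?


Input string: 'yqpc'
Operation: reverse character order
Original order: 'y' -> 'q' -> 'p' -> 'c'
Reversed order: 'c' -> 'p' -> 'q' -> 'y'
Result: cpqy


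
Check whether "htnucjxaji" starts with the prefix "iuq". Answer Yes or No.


Input string: 'htnucjxaji'
Prefix to check: 'iuq'
First 3 characters of input: 'htn'
Match: False
Result: No


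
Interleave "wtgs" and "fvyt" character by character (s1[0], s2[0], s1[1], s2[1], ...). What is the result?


String 1: 'wtgs'
String 2: 'fvyt'
Operation: alternate characters
Pairs: 'w'+'f', 't'+'v', 'g'+'y', 's'+'t'
Result: wftvgyst


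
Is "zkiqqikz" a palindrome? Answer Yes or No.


Input string: 'zkiqqikz'
Reversed: 'zkiqqikz'
Compare pairs: s[0]='z' vs s[7]='z' (match), s[1]='k' vs s[6]='k' (match), s[2]='i' vs s[5]='i' (match), s[3]='q' vs s[4]='q' (match)
Palindrome: Yes


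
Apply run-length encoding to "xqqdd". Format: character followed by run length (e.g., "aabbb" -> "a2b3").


Input: 'xqqdd'
Operation: identify consecutive runs
Runs: 'x' -> x1, 'qq' -> q2, 'dd' -> d2
Encoded: x1q2d2


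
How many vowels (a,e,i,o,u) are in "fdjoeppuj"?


Input string: 'fdjoeppuj'
Operation: count vowels (a, e, i, o, u)
Scan: s[0]='f', s[1]='d', s[2]='j', s[3]='o' (vowel), s[4]='e' (vowel), s[5]='p', s[6]='p', s[7]='u' (vowel), s[8]='j'
Vowels found: 3
Result: 3


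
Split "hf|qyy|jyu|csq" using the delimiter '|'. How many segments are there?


Input string: 'hf|qyy|jyu|csq'
Delimiter: '|'
Split result: 'hf', 'qyy', 'jyu', 'csq'
Number of parts: 4


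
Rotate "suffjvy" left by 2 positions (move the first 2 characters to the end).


Input: 'suffjvy', shift = 2
Operation: split at index 2 and swap parts
Front part s[0:2] = 'su'
Back part s[2:] = 'ffjvy'
Rotated = back + front = 'ffjvy' + 'su'
Result: ffjvysu


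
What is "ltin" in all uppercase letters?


Input string: 'ltin'
Operation: convert each letter to uppercase
Mapping: 'l'->'L', 't'->'T', 'i'->'I', 'n'->'N'
Result: LTIN


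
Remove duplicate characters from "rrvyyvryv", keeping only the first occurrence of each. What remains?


Input: 'rrvyyvryv'
Operation: keep first occurrence of each character
Scan: s[0]='r' new -> keep; s[1]='r' seen -> skip; s[2]='v' new -> keep; s[3]='y' new -> keep; s[4]='y' seen -> skip; s[5]='v' seen -> skip; s[6]='r' seen -> skip; s[7]='y' seen -> skip; s[8]='v' seen -> skip
Result: rvy


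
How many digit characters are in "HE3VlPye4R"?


Input string: 'HE3VlPye4R'
Operation: count digit characters (0-9)
Scan: 'H', 'E', '3'(digit), 'V', 'l', 'P', 'y', 'e', '4'(digit), 'R'
Digits found: 2
Result: 2


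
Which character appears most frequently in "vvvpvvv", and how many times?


Input: 'vvvpvvv'
Operation: tally each character
Counts: 'p':1, 'v':6
Maximum: 'v' appears 6 times


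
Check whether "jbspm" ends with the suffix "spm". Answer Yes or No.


Input string: 'jbspm'
Suffix to check: 'spm'
Last 3 characters of input: 'spm'
Match: True
Result: Yes


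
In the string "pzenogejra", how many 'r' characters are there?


Input string: 'pzenogejra'
Target character: 'r'
Scan each position: s[8]='r'
Matches found at indices: 8
Total: 1


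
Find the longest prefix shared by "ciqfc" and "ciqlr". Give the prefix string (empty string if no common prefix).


String 1: 'ciqfc'
String 2: 'ciqlr'
Compare position by position:
pos 0: 'c' vs 'c' match
pos 1: 'i' vs 'i' match
pos 2: 'q' vs 'q' match
pos 3: 'f' vs 'l' differ -> stop
Longest common prefix: "ciq" (length 3)


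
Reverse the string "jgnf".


Input string: 'jgnf'
Operation: reverse character order
Original order: 'j' -> 'g' -> 'n' -> 'f'
Reversed order: 'f' -> 'n' -> 'g' -> 'j'
Result: fngj


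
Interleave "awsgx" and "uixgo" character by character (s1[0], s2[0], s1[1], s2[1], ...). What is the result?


String 1: 'awsgx'
String 2: 'uixgo'
Operation: alternate characters
Pairs: 'a'+'u', 'w'+'i', 's'+'x', 'g'+'g', 'x'+'o'
Result: auwisxggxo


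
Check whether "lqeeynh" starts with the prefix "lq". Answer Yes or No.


Input string: 'lqeeynh'
Prefix to check: 'lq'
First 2 characters of input: 'lq'
Match: True
Result: Yes


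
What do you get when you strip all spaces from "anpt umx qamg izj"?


Input string: 'anpt umx qamg izj'
Operation: remove all spaces
Words: 'anpt', 'umx', 'qamg', 'izj'
Join without spaces: anptumxqamgizj


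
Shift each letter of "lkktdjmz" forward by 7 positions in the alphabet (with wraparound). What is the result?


Input: 'lkktdjmz', shift = 7
Operation: for each letter, (position + 7) mod 26
Mapping: 'l'(11+7=18)->'s', 'k'(10+7=17)->'r', 'k'(10+7=17)->'r', 't'(19+7=26, 26 mod 26=0)->'a', 'd'(3+7=10)->'k', 'j'(9+7=16)->'q', 'm'(12+7=19)->'t', 'z'(25+7=32, 32 mod 26=6)->'g'
Result: srrakqtg


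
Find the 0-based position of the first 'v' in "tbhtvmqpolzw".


Input string: 'tbhtvmqpolzw'
Target: 'v'
Scanning left to right: s[0]='t', s[1]='b', s[2]='h', s[3]='t', s[4]='v'
First match at index: 4


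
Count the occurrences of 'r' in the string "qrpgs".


Input string: 'qrpgs'
Target character: 'r'
Scan each position: s[1]='r'
Matches found at indices: 1
Total: 1


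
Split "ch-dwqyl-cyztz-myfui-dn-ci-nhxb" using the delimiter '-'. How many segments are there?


Input string: 'ch-dwqyl-cyztz-myfui-dn-ci-nhxb'
Delimiter: '-'
Split result: 'ch', 'dwqyl', 'cyztz', 'myfui', 'dn', 'ci', 'nhxb'
Number of parts: 7


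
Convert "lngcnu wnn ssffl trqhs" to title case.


Input string: 'lngcnu wnn ssffl trqhs'
Operation: capitalize first letter of each word
Word transformations: 'lngcnu'->'Lngcnu', 'wnn'->'Wnn', 'ssffl'->'Ssffl', 'trqhs'->'Trqhs'
Result: Lngcnu Wnn Ssffl Trqhs


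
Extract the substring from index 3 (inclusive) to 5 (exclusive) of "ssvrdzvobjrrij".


Input string: 'ssvrdzvobjrrij'
Operation: slice [3:5]
Extract characters: s[3]='r', s[4]='d'
Result: rd


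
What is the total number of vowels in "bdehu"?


Input string: 'bdehu'
Operation: count vowels (a, e, i, o, u)
Scan: s[0]='b', s[1]='d', s[2]='e' (vowel), s[3]='h', s[4]='u' (vowel)
Vowels found: 2
Result: 2


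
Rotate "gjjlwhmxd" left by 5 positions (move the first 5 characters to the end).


Input: 'gjjlwhmxd', shift = 5
Operation: split at index 5 and swap parts
Front part s[0:5] = 'gjjlw'
Back part s[5:] = 'hmxd'
Rotated = back + front = 'hmxd' + 'gjjlw'
Result: hmxdgjjlw


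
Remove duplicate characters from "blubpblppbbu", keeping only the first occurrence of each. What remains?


Input: 'blubpblppbbu'
Operation: keep first occurrence of each character
Scan: s[0]='b' new -> keep; s[1]='l' new -> keep; s[2]='u' new -> keep; s[3]='b' seen -> skip; s[4]='p' new -> keep; s[5]='b' seen -> skip; s[6]='l' seen -> skip; s[7]='p' seen -> skip; s[8]='p' seen -> skip; s[9]='b' seen -> skip; s[10]='b' seen -> skip; s[11]='u' seen -> skip
Result: blup


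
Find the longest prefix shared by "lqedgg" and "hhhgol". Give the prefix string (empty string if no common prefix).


String 1: 'lqedgg'
String 2: 'hhhgol'
Compare position by position:
pos 0: 'l' vs 'h' differ -> stop
Longest common prefix: "" (length 0)


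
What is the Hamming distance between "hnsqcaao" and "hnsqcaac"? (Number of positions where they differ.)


String 1: 'hnsqcaao'
String 2: 'hnsqcaac'
Compare each position: pos 0: 'h'=='h', pos 1: 'n'=='n', pos 2: 's'=='s', pos 3: 'q'=='q', pos 4: 'c'=='c', pos 5: 'a'=='a', pos 6: 'a'=='a', pos 7: 'o'!='c'
Differing positions: 1
Hamming distance: 1


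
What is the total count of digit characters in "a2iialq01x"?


Input string: 'a2iialq01x'
Operation: count digit characters (0-9)
Scan: 'a', '2'(digit), 'i', 'i', 'a', 'l', 'q', '0'(digit), '1'(digit), 'x'
Digits found: 3
Result: 3


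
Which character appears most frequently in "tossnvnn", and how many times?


Input: 'tossnvnn'
Operation: tally each character
Counts: 'n':3, 'o':1, 's':2, 't':1, 'v':1
Maximum: 'n' appears 3 times


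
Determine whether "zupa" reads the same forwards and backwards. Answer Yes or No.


Input string: 'zupa'
Reversed: 'apuz'
Compare pairs: s[0]='z' vs s[3]='a' (mismatch), s[1]='u' vs s[2]='p' (mismatch)
Palindrome: No


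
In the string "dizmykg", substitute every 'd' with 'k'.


Input string: 'dizmykg'
Operation: replace 'd' with 'k'
Positions of 'd': 0
After replacement: kizmykg


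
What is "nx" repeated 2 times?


Input string: 'nx'
Operation: repeat 2 times
Concatenation: 'nx' + 'nx'
Result: nxnx


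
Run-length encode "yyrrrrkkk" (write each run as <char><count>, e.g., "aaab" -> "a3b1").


Input: 'yyrrrrkkk'
Operation: identify consecutive runs
Runs: 'yy' -> y2, 'rrrr' -> r4, 'kkk' -> k3
Encoded: y2r4k3


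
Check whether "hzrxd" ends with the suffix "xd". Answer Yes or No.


Input string: 'hzrxd'
Suffix to check: 'xd'
Last 2 characters of input: 'xd'
Match: True
Result: Yes


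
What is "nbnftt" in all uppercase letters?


Input string: 'nbnftt'
Operation: convert each letter to uppercase
Mapping: 'n'->'N', 'b'->'B', 'n'->'N', 'f'->'F', 't'->'T', 't'->'T'
Result: NBNFTT


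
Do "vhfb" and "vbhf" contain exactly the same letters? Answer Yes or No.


String 1: 'vhfb' -> sorted: 'bfhv'
String 2: 'vbhf' -> sorted: 'bfhv'
Compare sorted forms: 'bfhv' == 'bfhv'
Anagram: Yes


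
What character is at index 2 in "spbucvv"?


Input string: 'spbucvv'
Operation: get character at index 2
Index mapping: s[0]='s', s[1]='p', s[2]='b'
Result: 'b'


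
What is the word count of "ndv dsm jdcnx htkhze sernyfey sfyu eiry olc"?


Input string: 'ndv dsm jdcnx htkhze sernyfey sfyu eiry olc'
Operation: split by spaces
Words found: 'ndv', 'dsm', 'jdcnx', 'htkhze', 'sernyfey', 'sfyu', 'eiry', 'olc'
Word count: 8


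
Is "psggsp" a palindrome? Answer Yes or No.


Input string: 'psggsp'
Reversed: 'psggsp'
Compare pairs: s[0]='p' vs s[5]='p' (match), s[1]='s' vs s[4]='s' (match), s[2]='g' vs s[3]='g' (match)
Palindrome: Yes


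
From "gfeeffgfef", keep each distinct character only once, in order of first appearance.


Input: 'gfeeffgfef'
Operation: keep first occurrence of each character
Scan: s[0]='g' new -> keep; s[1]='f' new -> keep; s[2]='e' new -> keep; s[3]='e' seen -> skip; s[4]='f' seen -> skip; s[5]='f' seen -> skip; s[6]='g' seen -> skip; s[7]='f' seen -> skip; s[8]='e' seen -> skip; s[9]='f' seen -> skip
Result: gfe


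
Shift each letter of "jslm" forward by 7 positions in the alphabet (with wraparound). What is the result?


Input: 'jslm', shift = 7
Operation: for each letter, (position + 7) mod 26
Mapping: 'j'(9+7=16)->'q', 's'(18+7=25)->'z', 'l'(11+7=18)->'s', 'm'(12+7=19)->'t'
Result: qzst
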